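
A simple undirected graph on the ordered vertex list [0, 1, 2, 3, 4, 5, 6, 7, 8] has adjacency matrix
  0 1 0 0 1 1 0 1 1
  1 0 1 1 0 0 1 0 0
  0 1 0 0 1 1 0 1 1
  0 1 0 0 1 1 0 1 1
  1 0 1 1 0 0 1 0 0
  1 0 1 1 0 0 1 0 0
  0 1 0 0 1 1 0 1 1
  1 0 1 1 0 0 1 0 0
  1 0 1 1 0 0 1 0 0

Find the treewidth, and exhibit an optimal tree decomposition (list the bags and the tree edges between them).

Treewidth 4.
One such decomposition:
Bags: B1 = {0, 2, 3, 5, 6}  B2 = {0, 2, 3, 6, 7}  B3 = {0, 2, 3, 4, 6}  B4 = {0, 1, 2, 3, 6}  B5 = {0, 2, 3, 6, 8}
Tree: B1–B2, B2–B3, B3–B4, B4–B5

The largest bag has 5 vertices, giving width 4; this decomposition certifies tw(G) ≤ 4. For the lower bound: the 5 vertex sets {3,5}, {6,7}, {0,4}, {2}, {1} are disjoint, each induces a connected subgraph, and every pair is joined by at least one edge of G. Contracting each set to a single vertex therefore yields K_{5} as a minor, and since treewidth is minor-monotone, tw(G) ≥ tw(K_{5}) = 4. Hence tw(G) = 4 exactly.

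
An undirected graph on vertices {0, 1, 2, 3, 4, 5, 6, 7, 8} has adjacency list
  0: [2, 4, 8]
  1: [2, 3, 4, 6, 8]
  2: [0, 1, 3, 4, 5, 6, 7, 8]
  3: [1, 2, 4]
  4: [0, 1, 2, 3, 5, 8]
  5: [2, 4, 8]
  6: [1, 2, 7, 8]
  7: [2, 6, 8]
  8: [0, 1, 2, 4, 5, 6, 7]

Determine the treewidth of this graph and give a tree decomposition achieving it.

Treewidth 3.
Bags: B1 = {1, 2, 4, 8}  B2 = {2, 4, 5, 8}  B3 = {1, 2, 3, 4}  B4 = {1, 2, 6, 8}  B5 = {2, 6, 7, 8}  B6 = {0, 2, 4, 8}
Tree: B1–B2, B1–B3, B1–B4, B4–B5, B1–B6

Each bag holds 4 vertices, so the decomposition has width 3, which upper-bounds the treewidth. For the lower bound, the 4 vertices {0, 2, 4, 8} are pairwise adjacent, and any tree decomposition puts a clique entirely inside one bag — forcing width ≥ 3. The upper and lower bounds meet at 3, so that is the treewidth.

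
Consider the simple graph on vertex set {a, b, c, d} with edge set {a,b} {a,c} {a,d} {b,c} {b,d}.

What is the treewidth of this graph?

2

A width-2 tree decomposition is:
Bags: B1 = {a, b, d}  B2 = {a, b, c}
Tree: B1–B2
Each bag holds 3 vertices, so the decomposition has width 2, which upper-bounds the treewidth. On the other hand G contains the 3-clique {a, b, d}. A clique must lie in a single bag of any decomposition, so no decomposition can have width below 2. The upper and lower bounds meet at 2, so that is the treewidth.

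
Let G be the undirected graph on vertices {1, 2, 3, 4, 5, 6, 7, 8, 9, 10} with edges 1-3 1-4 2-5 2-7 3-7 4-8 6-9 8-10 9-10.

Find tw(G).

A width-1 tree decomposition is:
Bags: B1 = {2, 5}  B2 = {2, 7}  B3 = {3, 7}  B4 = {1, 3}  B5 = {1, 4}  B6 = {4, 8}  B7 = {8, 10}  B8 = {9, 10}  B9 = {6, 9}
Tree: B1–B2, B2–B3, B3–B4, B4–B5, B5–B6, B6–B7, B7–B8, B8–B9
The largest bag has 2 vertices, giving width 1; this decomposition certifies tw(G) ≤ 1. G has an edge, so its treewidth is at least 1. The upper and lower bounds meet at 1, so that is the treewidth.

1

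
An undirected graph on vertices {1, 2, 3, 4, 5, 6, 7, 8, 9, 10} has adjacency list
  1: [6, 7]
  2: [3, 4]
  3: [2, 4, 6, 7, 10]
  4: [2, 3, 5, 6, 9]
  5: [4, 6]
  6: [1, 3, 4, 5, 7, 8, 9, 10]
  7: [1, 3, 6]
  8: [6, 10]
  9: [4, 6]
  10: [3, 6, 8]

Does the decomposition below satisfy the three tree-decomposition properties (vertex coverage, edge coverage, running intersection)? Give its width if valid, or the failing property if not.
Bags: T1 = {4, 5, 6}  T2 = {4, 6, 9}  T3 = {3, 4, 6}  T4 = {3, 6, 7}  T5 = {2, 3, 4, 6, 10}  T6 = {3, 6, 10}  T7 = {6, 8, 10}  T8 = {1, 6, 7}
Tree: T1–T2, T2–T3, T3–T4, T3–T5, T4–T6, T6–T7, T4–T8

No — bags containing vertex 10 are not connected in the tree.

A tree decomposition must satisfy three properties: every vertex lies in some bag; for every edge, both endpoints lie together in some bag; and for every vertex, the bags containing it form a connected subtree. Here bags containing vertex 10 are not connected in the tree, so the decomposition is invalid.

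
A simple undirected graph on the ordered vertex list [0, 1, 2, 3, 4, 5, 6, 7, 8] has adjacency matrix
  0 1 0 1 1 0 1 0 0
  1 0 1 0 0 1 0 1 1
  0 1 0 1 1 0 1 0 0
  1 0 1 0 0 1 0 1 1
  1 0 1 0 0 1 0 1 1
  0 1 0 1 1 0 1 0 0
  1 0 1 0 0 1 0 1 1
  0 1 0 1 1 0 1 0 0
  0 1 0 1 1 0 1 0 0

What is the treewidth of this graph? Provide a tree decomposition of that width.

Every bag has size at most 5, so the width is 5 − 1 = 4 and tw(G) ≤ 4. For the lower bound: the 5 vertex sets {1,8}, {3,5}, {4,7}, {6}, {2} are disjoint, each induces a connected subgraph, and every pair is joined by at least one edge of G. Contracting each set to a single vertex therefore yields K_{5} as a minor, and since treewidth is minor-monotone, tw(G) ≥ tw(K_{5}) = 4. Combining the bounds, tw(G) = 4.

Treewidth 4.
One optimal decomposition is:
Bags: B1 = {1, 3, 4, 6, 8}  B2 = {1, 3, 4, 5, 6}  B3 = {1, 3, 4, 6, 7}  B4 = {1, 2, 3, 4, 6}  B5 = {0, 1, 3, 4, 6}
Tree: B1–B2, B2–B3, B3–B4, B4–B5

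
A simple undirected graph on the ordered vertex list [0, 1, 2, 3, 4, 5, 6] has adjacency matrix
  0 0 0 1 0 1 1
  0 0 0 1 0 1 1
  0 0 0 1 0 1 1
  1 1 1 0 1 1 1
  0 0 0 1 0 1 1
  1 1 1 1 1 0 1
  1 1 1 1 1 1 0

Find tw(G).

3

A width-3 tree decomposition is:
Bags: B1 = {1, 3, 5, 6}  B2 = {2, 3, 5, 6}  B3 = {3, 4, 5, 6}  B4 = {0, 3, 5, 6}
Tree: B1–B2, B1–B3, B2–B4
Each bag holds 4 vertices, so the decomposition has width 3, which upper-bounds the treewidth. Conversely, {0, 3, 5, 6} is a clique of size 4, and the vertices of any clique must share a bag in every tree decomposition; so some bag has ≥ 4 vertices and tw(G) ≥ 3. Combining the bounds, tw(G) = 3.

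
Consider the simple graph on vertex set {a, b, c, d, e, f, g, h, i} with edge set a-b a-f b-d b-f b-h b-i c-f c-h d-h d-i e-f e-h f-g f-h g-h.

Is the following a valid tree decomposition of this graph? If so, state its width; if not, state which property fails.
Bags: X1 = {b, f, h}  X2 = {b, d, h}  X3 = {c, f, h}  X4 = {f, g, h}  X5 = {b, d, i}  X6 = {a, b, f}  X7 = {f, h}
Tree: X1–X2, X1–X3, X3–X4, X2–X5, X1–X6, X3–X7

A tree decomposition must satisfy three properties: every vertex lies in some bag; for every edge, both endpoints lie together in some bag; and for every vertex, the bags containing it form a connected subtree. Here vertex e appears in no bag, so the decomposition is invalid.

No — vertex e appears in no bag.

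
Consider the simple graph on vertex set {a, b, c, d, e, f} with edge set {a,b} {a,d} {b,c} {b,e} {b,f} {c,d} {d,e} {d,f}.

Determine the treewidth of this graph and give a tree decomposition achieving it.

Treewidth 2.
One such decomposition:
Bags: B1 = {b, c, d}  B2 = {b, d, f}  B3 = {b, d, e}  B4 = {a, b, d}
Tree: B1–B2, B2–B3, B3–B4

The largest bag has 3 vertices, giving width 2; this decomposition certifies tw(G) ≤ 2. The edges c–d–f–b–c form a cycle, so G is not a tree and its treewidth is at least 2. The upper and lower bounds meet at 2, so that is the treewidth.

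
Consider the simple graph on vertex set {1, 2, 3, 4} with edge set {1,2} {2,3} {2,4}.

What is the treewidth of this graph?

A width-1 tree decomposition is:
Bags: B1 = {2, 3}  B2 = {1, 2}  B3 = {2, 4}
Tree: B1–B2, B1–B3
Every bag has size at most 2, so the width is 2 − 1 = 1 and tw(G) ≤ 1. Since G has at least one edge (e.g. 3–2), it is not an edgeless graph, so tw(G) ≥ 1. Therefore the treewidth is 1.

1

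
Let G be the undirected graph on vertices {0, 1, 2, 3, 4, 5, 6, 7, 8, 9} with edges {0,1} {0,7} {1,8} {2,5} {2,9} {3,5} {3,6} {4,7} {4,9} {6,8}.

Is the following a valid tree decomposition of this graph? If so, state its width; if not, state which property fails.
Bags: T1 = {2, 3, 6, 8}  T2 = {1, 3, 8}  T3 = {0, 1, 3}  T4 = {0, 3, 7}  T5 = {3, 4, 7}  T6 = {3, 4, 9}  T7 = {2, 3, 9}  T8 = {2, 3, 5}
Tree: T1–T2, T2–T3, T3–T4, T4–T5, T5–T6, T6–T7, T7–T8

No — bags containing vertex 2 are not connected in the tree.

A tree decomposition must satisfy three properties: every vertex lies in some bag; for every edge, both endpoints lie together in some bag; and for every vertex, the bags containing it form a connected subtree. Here bags containing vertex 2 are not connected in the tree, so the decomposition is invalid.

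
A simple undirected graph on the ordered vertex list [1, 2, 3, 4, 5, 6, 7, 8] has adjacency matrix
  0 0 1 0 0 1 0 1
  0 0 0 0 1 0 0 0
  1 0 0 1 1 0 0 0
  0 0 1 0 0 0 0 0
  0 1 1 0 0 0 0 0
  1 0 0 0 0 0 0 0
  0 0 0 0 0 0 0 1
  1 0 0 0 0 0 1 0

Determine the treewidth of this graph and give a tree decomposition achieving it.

Treewidth 1.
One optimal decomposition is:
Bags: B1 = {3, 5}  B2 = {1, 3}  B3 = {1, 8}  B4 = {1, 6}  B5 = {2, 5}  B6 = {3, 4}  B7 = {7, 8}
Tree: B1–B2, B2–B3, B3–B4, B1–B5, B1–B6, B3–B7

Each bag holds 2 vertices, so the decomposition has width 1, which upper-bounds the treewidth. Any graph with an edge has treewidth ≥ 1, and G has the edge 3–5. The upper and lower bounds meet at 1, so that is the treewidth.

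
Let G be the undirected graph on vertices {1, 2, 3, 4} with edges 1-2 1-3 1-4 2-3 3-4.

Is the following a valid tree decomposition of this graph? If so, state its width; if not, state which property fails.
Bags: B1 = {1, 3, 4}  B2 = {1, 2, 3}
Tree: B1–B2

Yes; width 2.

Checking the three conditions: (i) the bags cover all of {1, 2, 3, 4}; (ii) for each edge, some bag contains both endpoints; (iii) the bags containing any fixed vertex form a subtree. All hold, so the decomposition is valid with width 3 − 1 = 2.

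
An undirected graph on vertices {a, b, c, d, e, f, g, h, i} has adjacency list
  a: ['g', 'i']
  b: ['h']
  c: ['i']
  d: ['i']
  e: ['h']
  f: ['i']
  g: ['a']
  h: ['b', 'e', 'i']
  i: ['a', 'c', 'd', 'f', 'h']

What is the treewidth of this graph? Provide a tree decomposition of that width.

The largest bag has 2 vertices, giving width 1; this decomposition certifies tw(G) ≤ 1. Any graph with an edge has treewidth ≥ 1, and G has the edge i–a. Therefore the treewidth is 1.

Treewidth 1.
One optimal decomposition is:
Bags: B1 = {a, i}  B2 = {f, i}  B3 = {h, i}  B4 = {c, i}  B5 = {d, i}  B6 = {e, h}  B7 = {a, g}  B8 = {b, h}
Tree: B1–B2, B1–B3, B1–B4, B1–B5, B3–B6, B1–B7, B3–B8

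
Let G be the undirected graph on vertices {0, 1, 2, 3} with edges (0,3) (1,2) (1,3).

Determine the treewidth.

A width-1 tree decomposition is:
Bags: B1 = {1, 2}  B2 = {1, 3}  B3 = {0, 3}
Tree: B1–B2, B2–B3
Every bag has size at most 2, so the width is 2 − 1 = 1 and tw(G) ≤ 1. Any graph with an edge has treewidth ≥ 1, and G has the edge 2–1. Hence tw(G) = 1 exactly.

1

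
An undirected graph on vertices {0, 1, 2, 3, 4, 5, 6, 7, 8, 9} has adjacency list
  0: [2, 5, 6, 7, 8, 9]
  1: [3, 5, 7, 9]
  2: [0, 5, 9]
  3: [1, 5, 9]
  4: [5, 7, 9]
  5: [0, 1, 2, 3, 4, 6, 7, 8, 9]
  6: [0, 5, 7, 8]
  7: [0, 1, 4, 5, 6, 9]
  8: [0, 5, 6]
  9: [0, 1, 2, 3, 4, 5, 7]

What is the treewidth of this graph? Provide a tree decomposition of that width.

Every bag has size at most 4, so the width is 4 − 1 = 3 and tw(G) ≤ 3. Conversely, {0, 5, 6, 8} is a clique of size 4, and the vertices of any clique must share a bag in every tree decomposition; so some bag has ≥ 4 vertices and tw(G) ≥ 3. Therefore the treewidth is 3.

Treewidth 3.
One optimal decomposition is:
Bags: B1 = {0, 5, 6, 7}  B2 = {0, 5, 7, 9}  B3 = {1, 5, 7, 9}  B4 = {4, 5, 7, 9}  B5 = {0, 5, 6, 8}  B6 = {1, 3, 5, 9}  B7 = {0, 2, 5, 9}
Tree: B1–B2, B2–B3, B3–B4, B1–B5, B3–B6, B2–B7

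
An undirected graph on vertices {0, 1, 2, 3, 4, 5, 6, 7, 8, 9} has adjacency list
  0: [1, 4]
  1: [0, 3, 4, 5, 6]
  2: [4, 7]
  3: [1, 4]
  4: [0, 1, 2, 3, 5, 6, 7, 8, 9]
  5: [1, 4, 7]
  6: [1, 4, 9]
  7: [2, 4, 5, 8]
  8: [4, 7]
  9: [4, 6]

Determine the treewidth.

A width-2 tree decomposition is:
Bags: B1 = {1, 4, 5}  B2 = {1, 4, 6}  B3 = {4, 5, 7}  B4 = {4, 7, 8}  B5 = {1, 3, 4}  B6 = {0, 1, 4}  B7 = {2, 4, 7}  B8 = {4, 6, 9}
Tree: B1–B2, B1–B3, B3–B4, B1–B5, B5–B6, B4–B7, B2–B8
Each bag holds 3 vertices, so the decomposition has width 2, which upper-bounds the treewidth. Conversely, {0, 1, 4} is a clique of size 3, and the vertices of any clique must share a bag in every tree decomposition; so some bag has ≥ 3 vertices and tw(G) ≥ 2. The upper and lower bounds meet at 2, so that is the treewidth.

2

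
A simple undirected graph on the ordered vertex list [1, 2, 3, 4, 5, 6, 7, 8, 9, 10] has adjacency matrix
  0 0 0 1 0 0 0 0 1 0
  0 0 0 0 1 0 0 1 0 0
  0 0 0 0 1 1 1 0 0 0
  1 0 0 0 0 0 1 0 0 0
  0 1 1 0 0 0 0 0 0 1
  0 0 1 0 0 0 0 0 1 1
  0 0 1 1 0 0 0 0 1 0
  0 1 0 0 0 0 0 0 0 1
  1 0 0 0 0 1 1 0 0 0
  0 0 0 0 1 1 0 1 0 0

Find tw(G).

2

A width-2 tree decomposition is:
Bags: B1 = {2, 5, 8}  B2 = {5, 8, 10}  B3 = {3, 5, 10}  B4 = {3, 6, 10}  B5 = {3, 6, 7}  B6 = {6, 7, 9}  B7 = {4, 7, 9}  B8 = {1, 4, 9}
Tree: B1–B2, B2–B3, B3–B4, B4–B5, B5–B6, B6–B7, B7–B8
Each bag holds 3 vertices, so the decomposition has width 2, which upper-bounds the treewidth. Since 2–8–10–5–2 is a cycle in G, G is not acyclic. Forests are exactly the graphs of treewidth ≤ 1, so tw(G) ≥ 2. Hence tw(G) = 2 exactly.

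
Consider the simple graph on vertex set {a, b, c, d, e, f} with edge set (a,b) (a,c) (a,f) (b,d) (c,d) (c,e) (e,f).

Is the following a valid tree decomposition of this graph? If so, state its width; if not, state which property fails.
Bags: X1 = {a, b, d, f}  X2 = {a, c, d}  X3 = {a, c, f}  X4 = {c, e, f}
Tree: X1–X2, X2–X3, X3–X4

No — bags containing vertex f are not connected in the tree.

A tree decomposition must satisfy three properties: every vertex lies in some bag; for every edge, both endpoints lie together in some bag; and for every vertex, the bags containing it form a connected subtree. Here bags containing vertex f are not connected in the tree, so the decomposition is invalid.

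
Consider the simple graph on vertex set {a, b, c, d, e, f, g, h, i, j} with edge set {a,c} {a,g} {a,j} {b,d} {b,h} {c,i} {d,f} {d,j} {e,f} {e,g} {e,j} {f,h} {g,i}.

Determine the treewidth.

2

A width-2 tree decomposition is:
Bags: B1 = {b, d, h}  B2 = {d, f, h}  B3 = {d, f, j}  B4 = {e, f, j}  B5 = {a, e, j}  B6 = {a, e, g}  B7 = {a, c, g}  B8 = {c, g, i}
Tree: B1–B2, B2–B3, B3–B4, B4–B5, B5–B6, B6–B7, B7–B8
Each bag holds 3 vertices, so the decomposition has width 2, which upper-bounds the treewidth. Since b–h–f–d–b is a cycle in G, G is not acyclic. Forests are exactly the graphs of treewidth ≤ 1, so tw(G) ≥ 2. Therefore the treewidth is 2.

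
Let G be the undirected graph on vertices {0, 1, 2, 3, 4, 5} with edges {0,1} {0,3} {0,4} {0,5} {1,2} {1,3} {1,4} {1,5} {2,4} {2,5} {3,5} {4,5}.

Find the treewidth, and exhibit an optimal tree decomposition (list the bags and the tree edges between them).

Each bag holds 4 vertices, so the decomposition has width 3, which upper-bounds the treewidth. For the lower bound, the 4 vertices {0, 1, 3, 5} are pairwise adjacent, and any tree decomposition puts a clique entirely inside one bag — forcing width ≥ 3. Therefore the treewidth is 3.

Treewidth 3.
One optimal decomposition is:
Bags: B1 = {1, 2, 4, 5}  B2 = {0, 1, 4, 5}  B3 = {0, 1, 3, 5}
Tree: B1–B2, B2–B3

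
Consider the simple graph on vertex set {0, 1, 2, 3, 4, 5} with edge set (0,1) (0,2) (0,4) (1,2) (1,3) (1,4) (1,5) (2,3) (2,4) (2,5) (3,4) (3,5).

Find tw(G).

A width-3 tree decomposition is:
Bags: B1 = {1, 2, 3, 5}  B2 = {1, 2, 3, 4}  B3 = {0, 1, 2, 4}
Tree: B1–B2, B2–B3
The largest bag has 4 vertices, giving width 3; this decomposition certifies tw(G) ≤ 3. On the other hand G contains the 4-clique {0, 1, 2, 4}. A clique must lie in a single bag of any decomposition, so no decomposition can have width below 3. Combining the bounds, tw(G) = 3.

3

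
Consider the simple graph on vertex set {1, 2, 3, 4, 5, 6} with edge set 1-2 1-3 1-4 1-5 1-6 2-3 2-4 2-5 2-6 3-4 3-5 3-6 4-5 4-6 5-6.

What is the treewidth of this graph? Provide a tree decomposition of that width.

A single bag containing all 6 vertices is trivially a valid decomposition of width 5. Conversely, {1, 2, 3, 4, 5, 6} is a clique of size 6, and the vertices of any clique must share a bag in every tree decomposition; so some bag has ≥ 6 vertices and tw(G) ≥ 5. Hence tw(G) = 5 exactly.

Treewidth 5.
One such decomposition:
Bags: B1 = {1, 2, 3, 4, 5, 6}
Tree: (single bag)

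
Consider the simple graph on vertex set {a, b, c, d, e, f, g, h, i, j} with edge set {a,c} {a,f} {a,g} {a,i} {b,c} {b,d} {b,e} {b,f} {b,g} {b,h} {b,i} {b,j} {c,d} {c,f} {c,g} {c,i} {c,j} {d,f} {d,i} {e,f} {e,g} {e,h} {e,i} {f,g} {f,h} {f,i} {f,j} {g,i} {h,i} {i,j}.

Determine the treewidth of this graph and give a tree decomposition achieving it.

The largest bag has 5 vertices, giving width 4; this decomposition certifies tw(G) ≤ 4. Conversely, {a, c, f, g, i} is a clique of size 5, and the vertices of any clique must share a bag in every tree decomposition; so some bag has ≥ 5 vertices and tw(G) ≥ 4. The upper and lower bounds meet at 4, so that is the treewidth.

Treewidth 4.
One such decomposition:
Bags: B1 = {b, e, f, g, i}  B2 = {b, c, f, g, i}  B3 = {a, c, f, g, i}  B4 = {b, e, f, h, i}  B5 = {b, c, f, i, j}  B6 = {b, c, d, f, i}
Tree: B1–B2, B2–B3, B1–B4, B2–B5, B2–B6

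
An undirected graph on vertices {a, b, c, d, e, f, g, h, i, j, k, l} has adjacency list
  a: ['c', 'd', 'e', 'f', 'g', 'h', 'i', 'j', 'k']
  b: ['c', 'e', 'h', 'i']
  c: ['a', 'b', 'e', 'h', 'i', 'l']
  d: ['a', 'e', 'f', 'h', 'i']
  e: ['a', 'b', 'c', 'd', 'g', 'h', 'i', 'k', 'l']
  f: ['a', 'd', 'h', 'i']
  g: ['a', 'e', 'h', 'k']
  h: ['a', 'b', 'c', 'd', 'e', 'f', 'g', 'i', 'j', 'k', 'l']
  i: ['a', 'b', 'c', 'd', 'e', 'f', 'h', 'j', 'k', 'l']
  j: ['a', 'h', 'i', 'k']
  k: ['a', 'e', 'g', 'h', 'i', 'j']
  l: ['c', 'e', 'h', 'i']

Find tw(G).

A width-4 tree decomposition is:
Bags: B1 = {a, d, f, h, i}  B2 = {a, d, e, h, i}  B3 = {a, e, h, i, k}  B4 = {a, c, e, h, i}  B5 = {c, e, h, i, l}  B6 = {b, c, e, h, i}  B7 = {a, h, i, j, k}  B8 = {a, e, g, h, k}
Tree: B1–B2, B2–B3, B3–B4, B4–B5, B5–B6, B3–B7, B3–B8
Every bag has size at most 5, so the width is 5 − 1 = 4 and tw(G) ≤ 4. Conversely, {a, e, g, h, k} is a clique of size 5, and the vertices of any clique must share a bag in every tree decomposition; so some bag has ≥ 5 vertices and tw(G) ≥ 4. Therefore the treewidth is 4.

4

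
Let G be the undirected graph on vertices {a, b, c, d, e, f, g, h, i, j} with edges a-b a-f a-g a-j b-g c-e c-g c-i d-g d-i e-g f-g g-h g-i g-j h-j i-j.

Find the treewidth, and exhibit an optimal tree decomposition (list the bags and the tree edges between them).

Treewidth 2.
One such decomposition:
Bags: B1 = {a, g, j}  B2 = {a, f, g}  B3 = {g, i, j}  B4 = {a, b, g}  B5 = {c, g, i}  B6 = {d, g, i}  B7 = {g, h, j}  B8 = {c, e, g}
Tree: B1–B2, B1–B3, B2–B4, B3–B5, B5–B6, B3–B7, B5–B8

The largest bag has 3 vertices, giving width 2; this decomposition certifies tw(G) ≤ 2. On the other hand G contains the 3-clique {a, f, g}. A clique must lie in a single bag of any decomposition, so no decomposition can have width below 2. Combining the bounds, tw(G) = 2.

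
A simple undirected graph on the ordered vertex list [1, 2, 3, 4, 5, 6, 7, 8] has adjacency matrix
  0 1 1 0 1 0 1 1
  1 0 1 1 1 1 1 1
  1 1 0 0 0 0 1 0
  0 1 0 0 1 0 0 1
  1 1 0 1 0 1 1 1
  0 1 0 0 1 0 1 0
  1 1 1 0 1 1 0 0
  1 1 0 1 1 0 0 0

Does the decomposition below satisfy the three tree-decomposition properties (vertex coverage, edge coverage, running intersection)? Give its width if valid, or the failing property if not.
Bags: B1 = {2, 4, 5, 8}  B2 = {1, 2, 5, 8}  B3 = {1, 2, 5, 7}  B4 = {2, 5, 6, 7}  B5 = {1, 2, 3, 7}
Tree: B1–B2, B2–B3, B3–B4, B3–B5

Yes; width 3.

Checking the three conditions: (i) the bags cover all of {1, 2, 3, 4, 5, 6, 7, 8}; (ii) for each edge, some bag contains both endpoints; (iii) the bags containing any fixed vertex form a subtree. All hold, so the decomposition is valid with width 4 − 1 = 3.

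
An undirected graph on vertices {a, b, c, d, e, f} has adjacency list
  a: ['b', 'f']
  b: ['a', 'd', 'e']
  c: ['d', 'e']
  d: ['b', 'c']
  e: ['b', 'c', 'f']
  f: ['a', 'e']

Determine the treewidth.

A width-2 tree decomposition is:
Bags: B1 = {a, e, f}  B2 = {a, b, e}  B3 = {b, c, e}  B4 = {b, c, d}
Tree: B1–B2, B2–B3, B3–B4
Each bag holds 3 vertices, so the decomposition has width 2, which upper-bounds the treewidth. The edges f–a–b–e–f form a cycle, so G is not a tree and its treewidth is at least 2. The upper and lower bounds meet at 2, so that is the treewidth.

2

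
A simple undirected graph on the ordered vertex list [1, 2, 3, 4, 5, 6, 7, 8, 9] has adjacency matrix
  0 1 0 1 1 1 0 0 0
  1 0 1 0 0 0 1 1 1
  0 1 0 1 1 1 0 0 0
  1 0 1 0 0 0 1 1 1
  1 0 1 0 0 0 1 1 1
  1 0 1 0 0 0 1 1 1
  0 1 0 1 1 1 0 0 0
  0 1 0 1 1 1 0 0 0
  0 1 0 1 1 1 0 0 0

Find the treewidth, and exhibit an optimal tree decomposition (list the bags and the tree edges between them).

Treewidth 4.
One optimal decomposition is:
Bags: B1 = {2, 4, 5, 6, 7}  B2 = {1, 2, 4, 5, 6}  B3 = {2, 4, 5, 6, 8}  B4 = {2, 4, 5, 6, 9}  B5 = {2, 3, 4, 5, 6}
Tree: B1–B2, B2–B3, B3–B4, B4–B5

The largest bag has 5 vertices, giving width 4; this decomposition certifies tw(G) ≤ 4. For the lower bound: the 5 vertex sets {6,7}, {1,4}, {2,8}, {5}, {9} are disjoint, each induces a connected subgraph, and every pair is joined by at least one edge of G. Contracting each set to a single vertex therefore yields K_{5} as a minor, and since treewidth is minor-monotone, tw(G) ≥ tw(K_{5}) = 4. The upper and lower bounds meet at 4, so that is the treewidth.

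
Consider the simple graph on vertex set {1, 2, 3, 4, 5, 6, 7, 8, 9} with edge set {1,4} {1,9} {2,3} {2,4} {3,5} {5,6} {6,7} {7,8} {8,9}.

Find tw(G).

A width-2 tree decomposition is:
Bags: B1 = {1, 4, 9}  B2 = {2, 4, 9}  B3 = {2, 3, 9}  B4 = {3, 5, 9}  B5 = {5, 6, 9}  B6 = {6, 7, 9}  B7 = {7, 8, 9}
Tree: B1–B2, B2–B3, B3–B4, B4–B5, B5–B6, B6–B7
The largest bag has 3 vertices, giving width 2; this decomposition certifies tw(G) ≤ 2. For the lower bound, G contains the cycle 9–1–4–2–3–5–6–7–8–9, so G is not a forest; only forests have treewidth ≤ 1, hence tw(G) ≥ 2. Combining the bounds, tw(G) = 2.

2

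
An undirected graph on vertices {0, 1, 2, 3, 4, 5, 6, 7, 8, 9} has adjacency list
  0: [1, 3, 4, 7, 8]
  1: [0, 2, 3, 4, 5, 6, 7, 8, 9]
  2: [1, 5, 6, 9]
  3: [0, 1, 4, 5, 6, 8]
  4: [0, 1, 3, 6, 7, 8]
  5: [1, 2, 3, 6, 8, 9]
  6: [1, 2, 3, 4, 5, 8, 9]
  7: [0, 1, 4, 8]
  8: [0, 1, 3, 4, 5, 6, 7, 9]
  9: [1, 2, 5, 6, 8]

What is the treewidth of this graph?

4

A width-4 tree decomposition is:
Bags: B1 = {1, 3, 5, 6, 8}  B2 = {1, 5, 6, 8, 9}  B3 = {1, 3, 4, 6, 8}  B4 = {0, 1, 3, 4, 8}  B5 = {1, 2, 5, 6, 9}  B6 = {0, 1, 4, 7, 8}
Tree: B1–B2, B1–B3, B3–B4, B2–B5, B4–B6
Every bag has size at most 5, so the width is 5 − 1 = 4 and tw(G) ≤ 4. For the lower bound, the 5 vertices {1, 5, 6, 8, 9} are pairwise adjacent, and any tree decomposition puts a clique entirely inside one bag — forcing width ≥ 4. The upper and lower bounds meet at 4, so that is the treewidth.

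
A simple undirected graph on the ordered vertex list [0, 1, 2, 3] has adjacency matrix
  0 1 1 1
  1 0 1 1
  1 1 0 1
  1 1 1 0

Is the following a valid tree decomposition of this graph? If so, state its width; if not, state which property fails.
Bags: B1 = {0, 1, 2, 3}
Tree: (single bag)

Yes; width 3.

Every vertex of G appears in some bag (union = {0, 1, 2, 3}); every edge is covered by a bag; and for each vertex v the set of bags containing v is connected in the bag tree. The decomposition is therefore valid. The largest bag has 4 vertices, so the width is 3.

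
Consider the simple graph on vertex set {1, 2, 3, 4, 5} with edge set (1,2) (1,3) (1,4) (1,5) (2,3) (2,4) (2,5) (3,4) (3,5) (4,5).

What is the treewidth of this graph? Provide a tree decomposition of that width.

Treewidth 4.
One such decomposition:
Bags: B1 = {1, 2, 3, 4, 5}
Tree: (single bag)

A single bag containing all 5 vertices is trivially a valid decomposition of width 4. On the other hand G contains the 5-clique {1, 2, 3, 4, 5}. A clique must lie in a single bag of any decomposition, so no decomposition can have width below 4. Combining the bounds, tw(G) = 4.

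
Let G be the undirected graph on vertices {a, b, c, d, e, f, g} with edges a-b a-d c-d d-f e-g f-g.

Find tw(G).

1

A width-1 tree decomposition is:
Bags: B1 = {a, d}  B2 = {d, f}  B3 = {f, g}  B4 = {a, b}  B5 = {c, d}  B6 = {e, g}
Tree: B1–B2, B2–B3, B1–B4, B1–B5, B3–B6
Every bag has size at most 2, so the width is 2 − 1 = 1 and tw(G) ≤ 1. Since G has at least one edge (e.g. a–d), it is not an edgeless graph, so tw(G) ≥ 1. Therefore the treewidth is 1.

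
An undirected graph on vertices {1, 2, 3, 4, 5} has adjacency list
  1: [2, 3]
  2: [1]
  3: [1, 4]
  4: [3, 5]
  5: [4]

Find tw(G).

A width-1 tree decomposition is:
Bags: B1 = {1, 2}  B2 = {1, 3}  B3 = {3, 4}  B4 = {4, 5}
Tree: B1–B2, B2–B3, B3–B4
Every bag has size at most 2, so the width is 2 − 1 = 1 and tw(G) ≤ 1. Any graph with an edge has treewidth ≥ 1, and G has the edge 2–1. Combining the bounds, tw(G) = 1.

1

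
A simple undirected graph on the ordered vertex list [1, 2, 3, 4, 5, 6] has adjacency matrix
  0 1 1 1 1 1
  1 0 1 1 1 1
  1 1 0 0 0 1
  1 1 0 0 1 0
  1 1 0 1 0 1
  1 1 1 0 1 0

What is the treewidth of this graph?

A width-3 tree decomposition is:
Bags: B1 = {1, 2, 5, 6}  B2 = {1, 2, 3, 6}  B3 = {1, 2, 4, 5}
Tree: B1–B2, B1–B3
Each bag holds 4 vertices, so the decomposition has width 3, which upper-bounds the treewidth. On the other hand G contains the 4-clique {1, 2, 3, 6}. A clique must lie in a single bag of any decomposition, so no decomposition can have width below 3. Hence tw(G) = 3 exactly.

3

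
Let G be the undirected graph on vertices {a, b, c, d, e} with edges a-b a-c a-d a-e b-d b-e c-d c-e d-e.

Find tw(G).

A width-3 tree decomposition is:
Bags: B1 = {a, c, d, e}  B2 = {a, b, d, e}
Tree: B1–B2
Every bag has size at most 4, so the width is 4 − 1 = 3 and tw(G) ≤ 3. On the other hand G contains the 4-clique {a, c, d, e}. A clique must lie in a single bag of any decomposition, so no decomposition can have width below 3. Therefore the treewidth is 3.

3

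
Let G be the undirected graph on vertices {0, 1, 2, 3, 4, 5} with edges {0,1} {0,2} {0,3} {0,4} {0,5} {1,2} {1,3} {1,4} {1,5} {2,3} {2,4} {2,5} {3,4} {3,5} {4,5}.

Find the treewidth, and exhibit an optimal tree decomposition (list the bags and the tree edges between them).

With just one bag of size 6, the width is 6 − 1 = 5, so tw(G) ≤ 5. Conversely, {0, 1, 2, 3, 4, 5} is a clique of size 6, and the vertices of any clique must share a bag in every tree decomposition; so some bag has ≥ 6 vertices and tw(G) ≥ 5. The upper and lower bounds meet at 5, so that is the treewidth.

Treewidth 5.
One such decomposition:
Bags: B1 = {0, 1, 2, 3, 4, 5}
Tree: (single bag)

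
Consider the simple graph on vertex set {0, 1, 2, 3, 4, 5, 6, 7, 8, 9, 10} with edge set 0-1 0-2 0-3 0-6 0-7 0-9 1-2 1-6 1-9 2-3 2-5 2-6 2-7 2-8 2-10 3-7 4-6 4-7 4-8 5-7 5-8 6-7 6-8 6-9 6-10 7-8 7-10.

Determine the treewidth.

3

A width-3 tree decomposition is:
Bags: B1 = {0, 2, 6, 7}  B2 = {2, 6, 7, 8}  B3 = {2, 5, 7, 8}  B4 = {2, 6, 7, 10}  B5 = {0, 1, 2, 6}  B6 = {0, 2, 3, 7}  B7 = {0, 1, 6, 9}  B8 = {4, 6, 7, 8}
Tree: B1–B2, B2–B3, B1–B4, B1–B5, B1–B6, B5–B7, B2–B8
The largest bag has 4 vertices, giving width 3; this decomposition certifies tw(G) ≤ 3. Conversely, {0, 1, 6, 9} is a clique of size 4, and the vertices of any clique must share a bag in every tree decomposition; so some bag has ≥ 4 vertices and tw(G) ≥ 3. Therefore the treewidth is 3.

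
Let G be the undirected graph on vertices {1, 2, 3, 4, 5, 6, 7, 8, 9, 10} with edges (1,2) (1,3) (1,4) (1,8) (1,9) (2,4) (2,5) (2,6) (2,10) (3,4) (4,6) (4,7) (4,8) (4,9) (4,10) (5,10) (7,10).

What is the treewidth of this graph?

2

A width-2 tree decomposition is:
Bags: B1 = {1, 2, 4}  B2 = {1, 3, 4}  B3 = {2, 4, 10}  B4 = {2, 4, 6}  B5 = {1, 4, 9}  B6 = {2, 5, 10}  B7 = {4, 7, 10}  B8 = {1, 4, 8}
Tree: B1–B2, B1–B3, B3–B4, B1–B5, B3–B6, B3–B7, B2–B8
Each bag holds 3 vertices, so the decomposition has width 2, which upper-bounds the treewidth. Conversely, {1, 4, 8} is a clique of size 3, and the vertices of any clique must share a bag in every tree decomposition; so some bag has ≥ 3 vertices and tw(G) ≥ 2. The upper and lower bounds meet at 2, so that is the treewidth.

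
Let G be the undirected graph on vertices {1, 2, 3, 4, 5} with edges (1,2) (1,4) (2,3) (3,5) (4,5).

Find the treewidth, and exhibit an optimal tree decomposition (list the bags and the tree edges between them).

Treewidth 2.
Bags: B1 = {1, 4, 5}  B2 = {1, 2, 5}  B3 = {2, 3, 5}
Tree: B1–B2, B2–B3

Each bag holds 3 vertices, so the decomposition has width 2, which upper-bounds the treewidth. Since 5–4–1–2–3–5 is a cycle in G, G is not acyclic. Forests are exactly the graphs of treewidth ≤ 1, so tw(G) ≥ 2. The upper and lower bounds meet at 2, so that is the treewidth.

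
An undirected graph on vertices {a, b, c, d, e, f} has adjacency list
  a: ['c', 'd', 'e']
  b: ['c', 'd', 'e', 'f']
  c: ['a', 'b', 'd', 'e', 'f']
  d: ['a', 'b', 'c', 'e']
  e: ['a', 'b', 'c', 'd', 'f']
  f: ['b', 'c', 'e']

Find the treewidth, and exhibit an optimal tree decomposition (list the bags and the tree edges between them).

Every bag has size at most 4, so the width is 4 − 1 = 3 and tw(G) ≤ 3. On the other hand G contains the 4-clique {a, c, d, e}. A clique must lie in a single bag of any decomposition, so no decomposition can have width below 3. Therefore the treewidth is 3.

Treewidth 3.
One optimal decomposition is:
Bags: B1 = {a, c, d, e}  B2 = {b, c, d, e}  B3 = {b, c, e, f}
Tree: B1–B2, B2–B3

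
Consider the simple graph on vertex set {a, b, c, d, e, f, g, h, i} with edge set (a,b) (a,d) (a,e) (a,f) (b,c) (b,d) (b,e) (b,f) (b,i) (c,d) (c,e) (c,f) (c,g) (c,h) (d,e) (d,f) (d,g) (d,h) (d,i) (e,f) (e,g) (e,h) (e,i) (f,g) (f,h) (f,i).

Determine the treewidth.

4

A width-4 tree decomposition is:
Bags: B1 = {c, d, e, f, h}  B2 = {b, c, d, e, f}  B3 = {b, d, e, f, i}  B4 = {c, d, e, f, g}  B5 = {a, b, d, e, f}
Tree: B1–B2, B2–B3, B2–B4, B2–B5
Every bag has size at most 5, so the width is 5 − 1 = 4 and tw(G) ≤ 4. For the lower bound, the 5 vertices {c, d, e, f, g} are pairwise adjacent, and any tree decomposition puts a clique entirely inside one bag — forcing width ≥ 4. Hence tw(G) = 4 exactly.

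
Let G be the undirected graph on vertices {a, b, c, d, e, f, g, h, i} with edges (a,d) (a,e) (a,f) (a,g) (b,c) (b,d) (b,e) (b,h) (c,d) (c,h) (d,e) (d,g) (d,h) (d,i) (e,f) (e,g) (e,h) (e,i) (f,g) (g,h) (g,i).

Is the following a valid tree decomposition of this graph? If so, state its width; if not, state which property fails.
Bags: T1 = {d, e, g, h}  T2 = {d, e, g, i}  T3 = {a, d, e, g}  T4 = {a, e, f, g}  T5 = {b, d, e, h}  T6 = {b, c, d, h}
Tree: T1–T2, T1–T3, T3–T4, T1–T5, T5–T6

Checking the three conditions: (i) the bags cover all of {a, b, c, d, e, f, g, h, i}; (ii) for each edge, some bag contains both endpoints; (iii) the bags containing any fixed vertex form a subtree. All hold, so the decomposition is valid with width 4 − 1 = 3.

Yes; width 3.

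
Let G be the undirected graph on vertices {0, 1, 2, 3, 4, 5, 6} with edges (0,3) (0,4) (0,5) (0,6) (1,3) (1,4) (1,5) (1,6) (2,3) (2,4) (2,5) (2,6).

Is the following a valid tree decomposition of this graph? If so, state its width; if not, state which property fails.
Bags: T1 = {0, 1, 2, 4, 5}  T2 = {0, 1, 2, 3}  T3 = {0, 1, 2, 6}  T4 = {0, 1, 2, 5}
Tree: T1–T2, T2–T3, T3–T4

A tree decomposition must satisfy three properties: every vertex lies in some bag; for every edge, both endpoints lie together in some bag; and for every vertex, the bags containing it form a connected subtree. Here bags containing vertex 5 are not connected in the tree, so the decomposition is invalid.

No — bags containing vertex 5 are not connected in the tree.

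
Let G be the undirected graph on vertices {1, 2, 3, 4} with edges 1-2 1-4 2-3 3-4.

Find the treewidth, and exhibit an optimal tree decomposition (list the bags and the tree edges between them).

Each bag holds 3 vertices, so the decomposition has width 2, which upper-bounds the treewidth. Since 4–3–2–1–4 is a cycle in G, G is not acyclic. Forests are exactly the graphs of treewidth ≤ 1, so tw(G) ≥ 2. Hence tw(G) = 2 exactly.

Treewidth 2.
Bags: B1 = {2, 3, 4}  B2 = {1, 2, 4}
Tree: B1–B2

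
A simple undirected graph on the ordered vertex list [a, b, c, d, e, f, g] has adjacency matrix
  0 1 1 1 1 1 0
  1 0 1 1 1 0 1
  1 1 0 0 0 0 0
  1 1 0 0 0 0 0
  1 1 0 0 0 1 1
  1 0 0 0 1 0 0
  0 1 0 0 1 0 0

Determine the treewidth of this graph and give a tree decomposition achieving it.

Treewidth 2.
One optimal decomposition is:
Bags: B1 = {a, e, f}  B2 = {a, b, e}  B3 = {a, b, d}  B4 = {a, b, c}  B5 = {b, e, g}
Tree: B1–B2, B2–B3, B3–B4, B2–B5

Every bag has size at most 3, so the width is 3 − 1 = 2 and tw(G) ≤ 2. Conversely, {b, e, g} is a clique of size 3, and the vertices of any clique must share a bag in every tree decomposition; so some bag has ≥ 3 vertices and tw(G) ≥ 2. Hence tw(G) = 2 exactly.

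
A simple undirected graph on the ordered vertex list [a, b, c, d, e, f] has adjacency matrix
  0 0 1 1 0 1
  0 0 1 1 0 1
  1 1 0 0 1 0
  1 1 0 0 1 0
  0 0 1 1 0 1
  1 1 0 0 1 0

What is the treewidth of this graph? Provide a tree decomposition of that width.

The largest bag has 4 vertices, giving width 3; this decomposition certifies tw(G) ≤ 3. For the lower bound: the 4 vertex sets {a,c}, {b,f}, {d}, {e} are disjoint, each induces a connected subgraph, and every pair is joined by at least one edge of G. Contracting each set to a single vertex therefore yields K_{4} as a minor, and since treewidth is minor-monotone, tw(G) ≥ tw(K_{4}) = 3. Hence tw(G) = 3 exactly.

Treewidth 3.
One optimal decomposition is:
Bags: B1 = {a, c, d, f}  B2 = {b, c, d, f}  B3 = {c, d, e, f}
Tree: B1–B2, B2–B3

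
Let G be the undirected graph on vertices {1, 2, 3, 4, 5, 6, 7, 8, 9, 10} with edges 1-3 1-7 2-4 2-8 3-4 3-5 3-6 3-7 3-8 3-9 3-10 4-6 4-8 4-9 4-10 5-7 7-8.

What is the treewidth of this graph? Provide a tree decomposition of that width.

Treewidth 2.
One optimal decomposition is:
Bags: B1 = {3, 7, 8}  B2 = {3, 4, 8}  B3 = {3, 4, 9}  B4 = {1, 3, 7}  B5 = {3, 4, 6}  B6 = {2, 4, 8}  B7 = {3, 5, 7}  B8 = {3, 4, 10}
Tree: B1–B2, B2–B3, B1–B4, B2–B5, B2–B6, B4–B7, B3–B8

Every bag has size at most 3, so the width is 3 − 1 = 2 and tw(G) ≤ 2. For the lower bound, the 3 vertices {2, 4, 8} are pairwise adjacent, and any tree decomposition puts a clique entirely inside one bag — forcing width ≥ 2. Hence tw(G) = 2 exactly.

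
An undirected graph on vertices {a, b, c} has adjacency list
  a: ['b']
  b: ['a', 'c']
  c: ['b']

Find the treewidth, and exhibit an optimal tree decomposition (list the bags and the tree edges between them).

Treewidth 1.
Bags: B1 = {a, b}  B2 = {b, c}
Tree: B1–B2

Every bag has size at most 2, so the width is 2 − 1 = 1 and tw(G) ≤ 1. Any graph with an edge has treewidth ≥ 1, and G has the edge b–a. The upper and lower bounds meet at 1, so that is the treewidth.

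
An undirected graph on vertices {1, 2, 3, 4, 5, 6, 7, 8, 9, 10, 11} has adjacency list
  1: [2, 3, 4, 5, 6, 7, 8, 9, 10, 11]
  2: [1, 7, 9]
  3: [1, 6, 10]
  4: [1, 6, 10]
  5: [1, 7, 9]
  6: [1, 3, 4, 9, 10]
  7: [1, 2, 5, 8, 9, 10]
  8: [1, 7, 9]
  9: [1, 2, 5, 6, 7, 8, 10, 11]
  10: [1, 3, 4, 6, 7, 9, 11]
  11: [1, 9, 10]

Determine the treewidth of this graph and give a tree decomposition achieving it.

Treewidth 3.
One optimal decomposition is:
Bags: B1 = {1, 7, 9, 10}  B2 = {1, 2, 7, 9}  B3 = {1, 6, 9, 10}  B4 = {1, 9, 10, 11}  B5 = {1, 3, 6, 10}  B6 = {1, 7, 8, 9}  B7 = {1, 5, 7, 9}  B8 = {1, 4, 6, 10}
Tree: B1–B2, B1–B3, B1–B4, B3–B5, B1–B6, B6–B7, B3–B8

The largest bag has 4 vertices, giving width 3; this decomposition certifies tw(G) ≤ 3. For the lower bound, the 4 vertices {1, 9, 10, 11} are pairwise adjacent, and any tree decomposition puts a clique entirely inside one bag — forcing width ≥ 3. Combining the bounds, tw(G) = 3.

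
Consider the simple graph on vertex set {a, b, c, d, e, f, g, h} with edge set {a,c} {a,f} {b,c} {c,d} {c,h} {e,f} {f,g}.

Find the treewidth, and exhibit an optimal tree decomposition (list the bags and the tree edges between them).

Every bag has size at most 2, so the width is 2 − 1 = 1 and tw(G) ≤ 1. G has an edge, so its treewidth is at least 1. The upper and lower bounds meet at 1, so that is the treewidth.

Treewidth 1.
One such decomposition:
Bags: B1 = {c, d}  B2 = {b, c}  B3 = {a, c}  B4 = {a, f}  B5 = {c, h}  B6 = {f, g}  B7 = {e, f}
Tree: B1–B2, B2–B3, B3–B4, B1–B5, B4–B6, B6–B7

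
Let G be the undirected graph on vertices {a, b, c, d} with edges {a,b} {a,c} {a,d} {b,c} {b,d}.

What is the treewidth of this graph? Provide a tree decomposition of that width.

Treewidth 2.
One such decomposition:
Bags: B1 = {a, b, c}  B2 = {a, b, d}
Tree: B1–B2

The largest bag has 3 vertices, giving width 2; this decomposition certifies tw(G) ≤ 2. For the lower bound, the 3 vertices {a, b, d} are pairwise adjacent, and any tree decomposition puts a clique entirely inside one bag — forcing width ≥ 2. Combining the bounds, tw(G) = 2.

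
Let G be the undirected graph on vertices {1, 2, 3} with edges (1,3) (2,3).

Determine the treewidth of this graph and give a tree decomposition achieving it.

The largest bag has 2 vertices, giving width 1; this decomposition certifies tw(G) ≤ 1. G has an edge, so its treewidth is at least 1. Hence tw(G) = 1 exactly.

Treewidth 1.
One such decomposition:
Bags: B1 = {1, 3}  B2 = {2, 3}
Tree: B1–B2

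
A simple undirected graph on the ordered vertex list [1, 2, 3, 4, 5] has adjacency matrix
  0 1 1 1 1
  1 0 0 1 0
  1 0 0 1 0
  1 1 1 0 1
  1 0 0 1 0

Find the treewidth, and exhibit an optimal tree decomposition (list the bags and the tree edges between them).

Treewidth 2.
One optimal decomposition is:
Bags: B1 = {1, 2, 4}  B2 = {1, 3, 4}  B3 = {1, 4, 5}
Tree: B1–B2, B1–B3

Each bag holds 3 vertices, so the decomposition has width 2, which upper-bounds the treewidth. For the lower bound, the 3 vertices {1, 2, 4} are pairwise adjacent, and any tree decomposition puts a clique entirely inside one bag — forcing width ≥ 2. Combining the bounds, tw(G) = 2.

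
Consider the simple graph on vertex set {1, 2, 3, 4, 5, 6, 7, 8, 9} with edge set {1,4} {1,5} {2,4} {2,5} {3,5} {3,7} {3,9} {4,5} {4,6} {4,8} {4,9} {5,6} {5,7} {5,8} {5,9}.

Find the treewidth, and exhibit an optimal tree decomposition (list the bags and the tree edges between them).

The largest bag has 3 vertices, giving width 2; this decomposition certifies tw(G) ≤ 2. On the other hand G contains the 3-clique {3, 5, 9}. A clique must lie in a single bag of any decomposition, so no decomposition can have width below 2. The upper and lower bounds meet at 2, so that is the treewidth.

Treewidth 2.
Bags: B1 = {3, 5, 9}  B2 = {4, 5, 9}  B3 = {4, 5, 6}  B4 = {4, 5, 8}  B5 = {2, 4, 5}  B6 = {3, 5, 7}  B7 = {1, 4, 5}
Tree: B1–B2, B2–B3, B3–B4, B2–B5, B1–B6, B3–B7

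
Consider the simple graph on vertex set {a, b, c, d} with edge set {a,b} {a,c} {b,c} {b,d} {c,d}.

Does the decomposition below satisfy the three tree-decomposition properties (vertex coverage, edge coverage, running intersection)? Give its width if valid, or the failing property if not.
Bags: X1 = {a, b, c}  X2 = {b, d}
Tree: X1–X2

No — edge (c,d) lies in no bag.

A tree decomposition must satisfy three properties: every vertex lies in some bag; for every edge, both endpoints lie together in some bag; and for every vertex, the bags containing it form a connected subtree. Here edge (c,d) lies in no bag, so the decomposition is invalid.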